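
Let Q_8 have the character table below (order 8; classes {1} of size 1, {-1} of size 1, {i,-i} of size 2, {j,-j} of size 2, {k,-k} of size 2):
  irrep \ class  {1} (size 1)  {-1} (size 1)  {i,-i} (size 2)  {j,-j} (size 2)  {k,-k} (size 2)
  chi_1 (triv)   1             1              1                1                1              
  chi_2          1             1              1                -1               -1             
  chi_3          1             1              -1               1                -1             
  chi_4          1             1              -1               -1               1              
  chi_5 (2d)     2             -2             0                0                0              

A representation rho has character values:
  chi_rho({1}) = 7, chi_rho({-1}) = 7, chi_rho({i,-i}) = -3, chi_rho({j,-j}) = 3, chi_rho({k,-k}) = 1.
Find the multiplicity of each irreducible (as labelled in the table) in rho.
Multiplicities: chi_1: 2, chi_2: 0, chi_3: 3, chi_4: 2, chi_5: 0.

Working: Use <chi_rho, chi> = (1/|G|) sum_C |C| * chi_rho(C) * conj(chi(C)) with |G| = 8 for each irreducible chi in the table:
  <chi_rho, chi_1> = (1/8)[1*(7)*conj(1) + 1*(7)*conj(1) + 2*(-3)*conj(1) + 2*(3)*conj(1) + 2*(1)*conj(1)]
      = (1/8)[(7) + (7) + (-6) + (6) + (2)] = 16/8 = 2
  <chi_rho, chi_2> = (1/8)[1*(7)*conj(1) + 1*(7)*conj(1) + 2*(-3)*conj(1) + 2*(3)*conj(-1) + 2*(1)*conj(-1)]
      = (1/8)[(7) + (7) + (-6) + (-6) + (-2)] = 0/8 = 0
  <chi_rho, chi_3> = (1/8)[1*(7)*conj(1) + 1*(7)*conj(1) + 2*(-3)*conj(-1) + 2*(3)*conj(1) + 2*(1)*conj(-1)]
      = (1/8)[(7) + (7) + (6) + (6) + (-2)] = 24/8 = 3
  <chi_rho, chi_4> = (1/8)[1*(7)*conj(1) + 1*(7)*conj(1) + 2*(-3)*conj(-1) + 2*(3)*conj(-1) + 2*(1)*conj(1)]
      = (1/8)[(7) + (7) + (6) + (-6) + (2)] = 16/8 = 2
  <chi_rho, chi_5> = (1/8)[1*(7)*conj(2) + 1*(7)*conj(-2) + 2*(-3)*conj(0) + 2*(3)*conj(0) + 2*(1)*conj(0)]
      = (1/8)[(14) + (-14) + (0) + (0) + (0)] = 0/8 = 0
Dimension check: dim(rho) = sum (mult * dim) = 2*1 + 0*1 + 3*1 + 2*1 + 0*2 = 7 = chi_rho(e) = 7.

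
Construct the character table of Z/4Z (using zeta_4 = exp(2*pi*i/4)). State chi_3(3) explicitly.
Character table of Z/4Z (irreps indexed chi_0,...,chi_3 with chi_k(m) = zeta_4^(k*m), zeta_4 = exp(2*pi*i/4)):
  irrep \ class  {0} (size 1)  {1} (size 1)  {2} (size 1)  {3} (size 1)
  chi_0          1             1             1             1           
  chi_1          1             I             -1            -I          
  chi_2          1             -1            1             -1          
  chi_3          1             -I            -1            I           

Spot check: chi_3(3) = zeta_4^(3*3) = zeta_4^9 = I.

Derivation: Z/4Z is abelian, so all 4 irreducible complex representations are 1-dimensional. They are given by chi_k(m) = zeta_4^(k*m) for k = 0,...,3. Row orthogonality: sum_m chi_k(m) conj(chi_l(m)) = 4 * [k = l].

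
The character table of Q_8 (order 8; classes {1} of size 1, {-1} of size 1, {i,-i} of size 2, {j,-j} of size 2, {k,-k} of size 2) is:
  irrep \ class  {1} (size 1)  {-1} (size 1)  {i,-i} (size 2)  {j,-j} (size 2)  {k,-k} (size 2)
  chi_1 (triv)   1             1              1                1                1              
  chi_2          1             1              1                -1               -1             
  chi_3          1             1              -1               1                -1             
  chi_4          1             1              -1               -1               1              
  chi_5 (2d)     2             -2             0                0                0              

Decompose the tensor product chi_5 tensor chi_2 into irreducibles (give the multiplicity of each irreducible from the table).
chi_5 tensor chi_2 = chi_5 (all other irreducibles have multiplicity 0).

Details: The character of a tensor product is the pointwise product (chi_5 * chi_2)(C) = chi_5(C) * chi_2(C):
  {1}: (2)*(1), {-1}: (-2)*(1), {i,-i}: (0)*(1), {j,-j}: (0)*(-1), {k,-k}: (0)*(-1)
so (chi_5 * chi_2) takes values
  {1} -> 2, {-1} -> -2, {i,-i} -> 0, {j,-j} -> 0, {k,-k} -> 0.
Now take the inner product of this character with each irreducible chi from the table, <chi_5*chi_2, chi> = (1/8) sum_C |C| (chi_5*chi_2)(C) conj(chi(C)):
  <chi_5*chi_2, chi_1> = (1/8)[1*(2)*conj(1) + 1*(-2)*conj(1) + 2*(0)*conj(1) + 2*(0)*conj(1) + 2*(0)*conj(1)]
      = (1/8)[(2) + (-2) + (0) + (0) + (0)] = 0/8 = 0
  <chi_5*chi_2, chi_2> = (1/8)[1*(2)*conj(1) + 1*(-2)*conj(1) + 2*(0)*conj(1) + 2*(0)*conj(-1) + 2*(0)*conj(-1)]
      = (1/8)[(2) + (-2) + (0) + (0) + (0)] = 0/8 = 0
  <chi_5*chi_2, chi_3> = (1/8)[1*(2)*conj(1) + 1*(-2)*conj(1) + 2*(0)*conj(-1) + 2*(0)*conj(1) + 2*(0)*conj(-1)]
      = (1/8)[(2) + (-2) + (0) + (0) + (0)] = 0/8 = 0
  <chi_5*chi_2, chi_4> = (1/8)[1*(2)*conj(1) + 1*(-2)*conj(1) + 2*(0)*conj(-1) + 2*(0)*conj(-1) + 2*(0)*conj(1)]
      = (1/8)[(2) + (-2) + (0) + (0) + (0)] = 0/8 = 0
  <chi_5*chi_2, chi_5> = (1/8)[1*(2)*conj(2) + 1*(-2)*conj(-2) + 2*(0)*conj(0) + 2*(0)*conj(0) + 2*(0)*conj(0)]
      = (1/8)[(4) + (4) + (0) + (0) + (0)] = 8/8 = 1
Hence the multiplicities are chi_5: 1. Dimension check: dim(chi_5)*dim(chi_2) = 2*1 = 2 and sum (mult * dim) = 1*2 = 2.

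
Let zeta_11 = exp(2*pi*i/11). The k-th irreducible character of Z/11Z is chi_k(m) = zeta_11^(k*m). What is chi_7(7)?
chi_7(7) = zeta_11^49 = exp(10*I*pi/11)

Derivation: chi_7(7) = zeta_11^(7*7) = zeta_11^49. Since zeta_11^11 = 1, this equals zeta_11^5 = exp(2*pi*i*5/11) = exp(10*I*pi/11).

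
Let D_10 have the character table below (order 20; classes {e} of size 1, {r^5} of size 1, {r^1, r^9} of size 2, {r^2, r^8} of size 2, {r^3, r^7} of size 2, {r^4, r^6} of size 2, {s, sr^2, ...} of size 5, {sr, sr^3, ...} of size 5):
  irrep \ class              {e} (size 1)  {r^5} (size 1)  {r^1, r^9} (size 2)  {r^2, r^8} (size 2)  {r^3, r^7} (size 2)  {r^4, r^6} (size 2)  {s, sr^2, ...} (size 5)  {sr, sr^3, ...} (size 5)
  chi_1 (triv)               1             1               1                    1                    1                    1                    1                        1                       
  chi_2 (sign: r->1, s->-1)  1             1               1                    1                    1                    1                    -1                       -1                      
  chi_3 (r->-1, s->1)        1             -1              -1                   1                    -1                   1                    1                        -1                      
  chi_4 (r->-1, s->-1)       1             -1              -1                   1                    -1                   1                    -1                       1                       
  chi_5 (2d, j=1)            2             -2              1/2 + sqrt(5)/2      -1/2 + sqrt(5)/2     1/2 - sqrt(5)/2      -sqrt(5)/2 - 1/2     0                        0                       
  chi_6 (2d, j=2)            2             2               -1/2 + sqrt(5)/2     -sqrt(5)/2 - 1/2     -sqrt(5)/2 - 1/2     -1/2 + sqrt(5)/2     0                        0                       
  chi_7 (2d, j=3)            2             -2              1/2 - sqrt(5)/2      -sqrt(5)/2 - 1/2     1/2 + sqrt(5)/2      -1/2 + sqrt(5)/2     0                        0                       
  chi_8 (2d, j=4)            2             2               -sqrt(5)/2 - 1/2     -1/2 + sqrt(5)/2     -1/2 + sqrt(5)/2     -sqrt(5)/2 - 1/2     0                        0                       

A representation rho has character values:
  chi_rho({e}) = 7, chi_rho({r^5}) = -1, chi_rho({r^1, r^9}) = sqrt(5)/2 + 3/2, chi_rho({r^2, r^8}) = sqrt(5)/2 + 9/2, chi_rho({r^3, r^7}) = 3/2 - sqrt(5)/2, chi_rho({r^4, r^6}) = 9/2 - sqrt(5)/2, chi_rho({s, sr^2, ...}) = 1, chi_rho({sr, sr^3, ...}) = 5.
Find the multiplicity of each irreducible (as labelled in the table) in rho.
Multiplicities: chi_1: 3, chi_2: 0, chi_3: 0, chi_4: 2, chi_5: 1, chi_6: 0, chi_7: 0, chi_8: 0.

Details: Use <chi_rho, chi> = (1/|G|) sum_C |C| * chi_rho(C) * conj(chi(C)) with |G| = 20 for each irreducible chi in the table:
  <chi_rho, chi_1> = (1/20)[1*(7)*conj(1) + 1*(-1)*conj(1) + 2*(sqrt(5)/2 + 3/2)*conj(1) + 2*(sqrt(5)/2 + 9/2)*conj(1) + 2*(3/2 - sqrt(5)/2)*conj(1) + 2*(9/2 - sqrt(5)/2)*conj(1) + 5*(1)*conj(1) + 5*(5)*conj(1)]
      = (1/20)[(7) + (-1) + (sqrt(5) + 3) + (sqrt(5) + 9) + (3 - sqrt(5)) + (9 - sqrt(5)) + (5) + (25)] = 60/20 = 3
  <chi_rho, chi_2> = (1/20)[1*(7)*conj(1) + 1*(-1)*conj(1) + 2*(sqrt(5)/2 + 3/2)*conj(1) + 2*(sqrt(5)/2 + 9/2)*conj(1) + 2*(3/2 - sqrt(5)/2)*conj(1) + 2*(9/2 - sqrt(5)/2)*conj(1) + 5*(1)*conj(-1) + 5*(5)*conj(-1)]
      = (1/20)[(7) + (-1) + (sqrt(5) + 3) + (sqrt(5) + 9) + (3 - sqrt(5)) + (9 - sqrt(5)) + (-5) + (-25)] = 0/20 = 0
  <chi_rho, chi_3> = (1/20)[1*(7)*conj(1) + 1*(-1)*conj(-1) + 2*(sqrt(5)/2 + 3/2)*conj(-1) + 2*(sqrt(5)/2 + 9/2)*conj(1) + 2*(3/2 - sqrt(5)/2)*conj(-1) + 2*(9/2 - sqrt(5)/2)*conj(1) + 5*(1)*conj(1) + 5*(5)*conj(-1)]
      = (1/20)[(7) + (1) + (-3 - sqrt(5)) + (sqrt(5) + 9) + (-3 + sqrt(5)) + (9 - sqrt(5)) + (5) + (-25)] = 0/20 = 0
  <chi_rho, chi_4> = (1/20)[1*(7)*conj(1) + 1*(-1)*conj(-1) + 2*(sqrt(5)/2 + 3/2)*conj(-1) + 2*(sqrt(5)/2 + 9/2)*conj(1) + 2*(3/2 - sqrt(5)/2)*conj(-1) + 2*(9/2 - sqrt(5)/2)*conj(1) + 5*(1)*conj(-1) + 5*(5)*conj(1)]
      = (1/20)[(7) + (1) + (-3 - sqrt(5)) + (sqrt(5) + 9) + (-3 + sqrt(5)) + (9 - sqrt(5)) + (-5) + (25)] = 40/20 = 2
  <chi_rho, chi_5> = (1/20)[1*(7)*conj(2) + 1*(-1)*conj(-2) + 2*(sqrt(5)/2 + 3/2)*conj(1/2 + sqrt(5)/2) + 2*(sqrt(5)/2 + 9/2)*conj(-1/2 + sqrt(5)/2) + 2*(3/2 - sqrt(5)/2)*conj(1/2 - sqrt(5)/2) + 2*(9/2 - sqrt(5)/2)*conj(-sqrt(5)/2 - 1/2) + 5*(1)*conj(0) + 5*(5)*conj(0)]
      = (1/20)[(14) + (2) + (4 + 2*sqrt(5)) + (-2 + 4*sqrt(5)) + (4 - 2*sqrt(5)) + (-4*sqrt(5) - 2) + (0) + (0)] = 20/20 = 1
  <chi_rho, chi_6> = (1/20)[1*(7)*conj(2) + 1*(-1)*conj(2) + 2*(sqrt(5)/2 + 3/2)*conj(-1/2 + sqrt(5)/2) + 2*(sqrt(5)/2 + 9/2)*conj(-sqrt(5)/2 - 1/2) + 2*(3/2 - sqrt(5)/2)*conj(-sqrt(5)/2 - 1/2) + 2*(9/2 - sqrt(5)/2)*conj(-1/2 + sqrt(5)/2) + 5*(1)*conj(0) + 5*(5)*conj(0)]
      = (1/20)[(14) + (-2) + (1 + sqrt(5)) + (-5*sqrt(5) - 7) + (1 - sqrt(5)) + (-7 + 5*sqrt(5)) + (0) + (0)] = 0/20 = 0
  <chi_rho, chi_7> = (1/20)[1*(7)*conj(2) + 1*(-1)*conj(-2) + 2*(sqrt(5)/2 + 3/2)*conj(1/2 - sqrt(5)/2) + 2*(sqrt(5)/2 + 9/2)*conj(-sqrt(5)/2 - 1/2) + 2*(3/2 - sqrt(5)/2)*conj(1/2 + sqrt(5)/2) + 2*(9/2 - sqrt(5)/2)*conj(-1/2 + sqrt(5)/2) + 5*(1)*conj(0) + 5*(5)*conj(0)]
      = (1/20)[(14) + (2) + (-sqrt(5) - 1) + (-5*sqrt(5) - 7) + (-1 + sqrt(5)) + (-7 + 5*sqrt(5)) + (0) + (0)] = 0/20 = 0
  <chi_rho, chi_8> = (1/20)[1*(7)*conj(2) + 1*(-1)*conj(2) + 2*(sqrt(5)/2 + 3/2)*conj(-sqrt(5)/2 - 1/2) + 2*(sqrt(5)/2 + 9/2)*conj(-1/2 + sqrt(5)/2) + 2*(3/2 - sqrt(5)/2)*conj(-1/2 + sqrt(5)/2) + 2*(9/2 - sqrt(5)/2)*conj(-sqrt(5)/2 - 1/2) + 5*(1)*conj(0) + 5*(5)*conj(0)]
      = (1/20)[(14) + (-2) + (-2*sqrt(5) - 4) + (-2 + 4*sqrt(5)) + (-4 + 2*sqrt(5)) + (-4*sqrt(5) - 2) + (0) + (0)] = 0/20 = 0
Dimension check: dim(rho) = sum (mult * dim) = 3*1 + 0*1 + 0*1 + 2*1 + 1*2 + 0*2 + 0*2 + 0*2 = 7 = chi_rho(e) = 7.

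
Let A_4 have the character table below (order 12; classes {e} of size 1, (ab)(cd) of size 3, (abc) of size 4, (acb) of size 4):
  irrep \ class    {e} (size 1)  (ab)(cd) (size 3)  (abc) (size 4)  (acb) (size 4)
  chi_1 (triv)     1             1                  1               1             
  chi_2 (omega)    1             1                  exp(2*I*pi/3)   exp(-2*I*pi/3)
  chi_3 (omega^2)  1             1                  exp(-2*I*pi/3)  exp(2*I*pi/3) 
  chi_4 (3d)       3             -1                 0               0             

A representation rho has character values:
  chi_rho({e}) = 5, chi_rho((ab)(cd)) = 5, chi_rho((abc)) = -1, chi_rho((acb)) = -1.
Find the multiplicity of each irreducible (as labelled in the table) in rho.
Multiplicities: chi_1: 1, chi_2: 2, chi_3: 2, chi_4: 0.

Argument: Use <chi_rho, chi> = (1/|G|) sum_C |C| * chi_rho(C) * conj(chi(C)) with |G| = 12 for each irreducible chi in the table:
  <chi_rho, chi_1> = (1/12)[1*(5)*conj(1) + 3*(5)*conj(1) + 4*(-1)*conj(1) + 4*(-1)*conj(1)]
      = (1/12)[(5) + (15) + (-4) + (-4)] = 12/12 = 1
  <chi_rho, chi_2> = (1/12)[1*(5)*conj(1) + 3*(5)*conj(1) + 4*(-1)*conj(exp(2*I*pi/3)) + 4*(-1)*conj(exp(-2*I*pi/3))]
      = (1/12)[(5) + (15) + (8 + 4*exp(-2*I*pi/3) + 8*exp(2*I*pi/3)) + (8 + 8*exp(-2*I*pi/3) + 4*exp(2*I*pi/3))] = 24/12 = 2
  <chi_rho, chi_3> = (1/12)[1*(5)*conj(1) + 3*(5)*conj(1) + 4*(-1)*conj(exp(-2*I*pi/3)) + 4*(-1)*conj(exp(2*I*pi/3))]
      = (1/12)[(5) + (15) + (8 + 8*exp(-2*I*pi/3) + 4*exp(2*I*pi/3)) + (8 + 4*exp(-2*I*pi/3) + 8*exp(2*I*pi/3))] = 24/12 = 2
  <chi_rho, chi_4> = (1/12)[1*(5)*conj(3) + 3*(5)*conj(-1) + 4*(-1)*conj(0) + 4*(-1)*conj(0)]
      = (1/12)[(15) + (-15) + (0) + (0)] = 0/12 = 0
(Exp terms are combined using exp(i*s)*conj(exp(i*t)) = exp(i*(s-t)), and sums of them are collapsed using the identity that for every m > 1 the m distinct m-th roots of unity sum to 0, e.g. 1 + exp(2*I*pi/3) + exp(-2*I*pi/3) = 0.)
Dimension check: dim(rho) = sum (mult * dim) = 1*1 + 2*1 + 2*1 + 0*3 = 5 = chi_rho(e) = 5.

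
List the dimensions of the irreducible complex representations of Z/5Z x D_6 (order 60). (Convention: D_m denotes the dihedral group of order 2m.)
Dimensions: 1, 1, 1, 1, 1, 1, 1, 1, 1, 1, 1, 1, 1, 1, 1, 1, 1, 1, 1, 1, 2, 2, 2, 2, 2, 2, 2, 2, 2, 2

Argument: There are 30 irreducibles (= number of conjugacy classes). Their dimensions d_i satisfy sum d_i^2 = |G| = 60: 1 + 1 + 1 + 1 + 1 + 1 + 1 + 1 + 1 + 1 + 1 + 1 + 1 + 1 + 1 + 1 + 1 + 1 + 1 + 1 + 4 + 4 + 4 + 4 + 4 + 4 + 4 + 4 + 4 + 4 = 60. (For the product with Z/5Z: each of the 5 1-dim characters of Z/5Z tensors with each irrep of D_6, giving 5 copies of each D_6-dimension.)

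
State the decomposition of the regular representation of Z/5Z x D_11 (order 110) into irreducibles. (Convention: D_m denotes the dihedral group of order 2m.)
Each irreducible V_i of dimension d_i appears with multiplicity d_i, i.e. rho_reg = (direct sum over all irreducibles V_i) d_i V_i. The irreducible dimensions for Z/5Z x D_11 are 1, 1, 1, 1, 1, 1, 1, 1, 1, 1, 2, 2, 2, 2, 2, 2, 2, 2, 2, 2, 2, 2, 2, 2, 2, 2, 2, 2, 2, 2, 2, 2, 2, 2, 2: 10 irreducibles of dimension 1, each with multiplicity 1; 25 irreducibles of dimension 2, each with multiplicity 2. Total dimension 10*1*1 + 25*2*2 = 110 = |G|.

Working: General theorem: in the regular representation of a finite group G, each irreducible appears with multiplicity equal to its dimension. Check: dim(rho_reg) = sum d_i^2 = 1 + 1 + 1 + 1 + 1 + 1 + 1 + 1 + 1 + 1 + 4 + 4 + 4 + 4 + 4 + 4 + 4 + 4 + 4 + 4 + 4 + 4 + 4 + 4 + 4 + 4 + 4 + 4 + 4 + 4 + 4 + 4 + 4 + 4 + 4 = 110 = |G|.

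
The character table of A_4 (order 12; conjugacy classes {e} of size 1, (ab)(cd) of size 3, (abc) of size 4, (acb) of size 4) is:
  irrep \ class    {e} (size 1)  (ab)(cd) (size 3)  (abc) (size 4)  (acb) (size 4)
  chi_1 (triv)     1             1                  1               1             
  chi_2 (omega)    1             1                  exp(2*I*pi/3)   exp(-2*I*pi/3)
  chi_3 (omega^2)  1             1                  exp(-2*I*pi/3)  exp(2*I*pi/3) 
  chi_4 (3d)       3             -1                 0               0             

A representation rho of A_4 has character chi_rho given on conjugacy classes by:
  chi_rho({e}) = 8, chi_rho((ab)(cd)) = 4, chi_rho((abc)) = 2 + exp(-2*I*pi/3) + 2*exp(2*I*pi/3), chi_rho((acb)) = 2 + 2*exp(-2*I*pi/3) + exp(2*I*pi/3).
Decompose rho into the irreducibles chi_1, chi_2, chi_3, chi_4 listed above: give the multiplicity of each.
Multiplicities: chi_1: 2, chi_2: 2, chi_3: 1, chi_4: 1.

Use <chi_rho, chi> = (1/|G|) sum_C |C| * chi_rho(C) * conj(chi(C)) with |G| = 12 for each irreducible chi in the table:
  <chi_rho, chi_1> = (1/12)[1*(8)*conj(1) + 3*(4)*conj(1) + 4*(2 + exp(-2*I*pi/3) + 2*exp(2*I*pi/3))*conj(1) + 4*(2 + 2*exp(-2*I*pi/3) + exp(2*I*pi/3))*conj(1)]
      = (1/12)[(8) + (12) + (8 + 4*exp(-2*I*pi/3) + 8*exp(2*I*pi/3)) + (8 + 8*exp(-2*I*pi/3) + 4*exp(2*I*pi/3))] = 24/12 = 2
  <chi_rho, chi_2> = (1/12)[1*(8)*conj(1) + 3*(4)*conj(1) + 4*(2 + exp(-2*I*pi/3) + 2*exp(2*I*pi/3))*conj(exp(2*I*pi/3)) + 4*(2 + 2*exp(-2*I*pi/3) + exp(2*I*pi/3))*conj(exp(-2*I*pi/3))]
      = (1/12)[(8) + (12) + (8 + 8*exp(-2*I*pi/3) + 4*exp(2*I*pi/3)) + (8 + 4*exp(-2*I*pi/3) + 8*exp(2*I*pi/3))] = 24/12 = 2
  <chi_rho, chi_3> = (1/12)[1*(8)*conj(1) + 3*(4)*conj(1) + 4*(2 + exp(-2*I*pi/3) + 2*exp(2*I*pi/3))*conj(exp(-2*I*pi/3)) + 4*(2 + 2*exp(-2*I*pi/3) + exp(2*I*pi/3))*conj(exp(2*I*pi/3))]
      = (1/12)[(8) + (12) + (-4) + (-4)] = 12/12 = 1
  <chi_rho, chi_4> = (1/12)[1*(8)*conj(3) + 3*(4)*conj(-1) + 4*(2 + exp(-2*I*pi/3) + 2*exp(2*I*pi/3))*conj(0) + 4*(2 + 2*exp(-2*I*pi/3) + exp(2*I*pi/3))*conj(0)]
      = (1/12)[(24) + (-12) + (0) + (0)] = 12/12 = 1
(Exp terms are combined using exp(i*s)*conj(exp(i*t)) = exp(i*(s-t)), and sums of them are collapsed using the identity that for every m > 1 the m distinct m-th roots of unity sum to 0, e.g. 1 + exp(2*I*pi/3) + exp(-2*I*pi/3) = 0.)
Dimension check: dim(rho) = sum (mult * dim) = 2*1 + 2*1 + 1*1 + 1*3 = 8 = chi_rho(e) = 8.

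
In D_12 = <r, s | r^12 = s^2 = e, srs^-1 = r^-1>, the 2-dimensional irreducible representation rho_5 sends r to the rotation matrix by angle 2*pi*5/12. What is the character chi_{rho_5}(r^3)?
chi_{rho_5}(r^3) = 2*cos(2*pi*5*3/12) = 0

Reasoning: rho_5(r^3) is rotation by angle 2*pi*5*3/12, whose trace is 2*cos(2*pi*5*3/12) = 0.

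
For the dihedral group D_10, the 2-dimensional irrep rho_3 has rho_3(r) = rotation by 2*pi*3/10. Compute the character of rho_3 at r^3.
chi_{rho_3}(r^3) = 2*cos(2*pi*3*3/10) = 1/2 + sqrt(5)/2

Explanation: rho_3(r^3) is rotation by angle 2*pi*3*3/10, whose trace is 2*cos(2*pi*3*3/10) = 1/2 + sqrt(5)/2.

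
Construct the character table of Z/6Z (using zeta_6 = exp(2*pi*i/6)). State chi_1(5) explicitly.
Character table of Z/6Z (irreps indexed chi_0,...,chi_5 with chi_k(m) = zeta_6^(k*m), zeta_6 = exp(2*pi*i/6)):
  irrep \ class  {0} (size 1)  {1} (size 1)    {2} (size 1)    {3} (size 1)  {4} (size 1)    {5} (size 1)  
  chi_0          1             1               1               1             1               1             
  chi_1          1             exp(I*pi/3)     exp(2*I*pi/3)   -1            exp(-2*I*pi/3)  exp(-I*pi/3)  
  chi_2          1             exp(2*I*pi/3)   exp(-2*I*pi/3)  1             exp(2*I*pi/3)   exp(-2*I*pi/3)
  chi_3          1             -1              1               -1            1               -1            
  chi_4          1             exp(-2*I*pi/3)  exp(2*I*pi/3)   1             exp(-2*I*pi/3)  exp(2*I*pi/3) 
  chi_5          1             exp(-I*pi/3)    exp(-2*I*pi/3)  -1            exp(2*I*pi/3)   exp(I*pi/3)   

Spot check: chi_1(5) = zeta_6^(1*5) = zeta_6^5 = exp(-I*pi/3).

Reasoning: Z/6Z is abelian, so all 6 irreducible complex representations are 1-dimensional. They are given by chi_k(m) = zeta_6^(k*m) for k = 0,...,5. Row orthogonality: sum_m chi_k(m) conj(chi_l(m)) = 6 * [k = l].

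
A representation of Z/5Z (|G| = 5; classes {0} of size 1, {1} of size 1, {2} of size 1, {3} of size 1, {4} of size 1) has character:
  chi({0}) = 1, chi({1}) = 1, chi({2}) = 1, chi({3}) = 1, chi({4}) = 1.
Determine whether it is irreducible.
Irreducible: <chi, chi> = 1.

Reasoning: <chi, chi> = (1/|G|) sum_C |C| * |chi(C)|^2 = (1/5)[1*|1|^2 + 1*|1|^2 + 1*|1|^2 + 1*|1|^2 + 1*|1|^2]
  = (1/5)[(1) + (1) + (1) + (1) + (1)] = 5/5 = 1.
(Exp terms are combined using exp(i*s)*conj(exp(i*t)) = exp(i*(s-t)), and sums of them are collapsed using the identity that for every m > 1 the m distinct m-th roots of unity sum to 0, e.g. 1 + exp(2*I*pi/3) + exp(-2*I*pi/3) = 0.)
A character is irreducible iff <chi, chi> = 1, so this representation is irreducible.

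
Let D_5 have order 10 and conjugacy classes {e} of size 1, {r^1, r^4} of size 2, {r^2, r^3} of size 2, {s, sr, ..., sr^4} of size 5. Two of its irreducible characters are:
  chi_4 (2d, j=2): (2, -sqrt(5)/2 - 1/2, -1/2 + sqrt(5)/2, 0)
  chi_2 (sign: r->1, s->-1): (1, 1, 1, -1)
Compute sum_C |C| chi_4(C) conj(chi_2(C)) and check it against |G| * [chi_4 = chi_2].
Sum = 0; so <chi_4, chi_2> = 0 (distinct irreducibles are orthogonal).

Argument: Compute term by term over conjugacy classes (|C| * chi_4(C) * conj(chi_2(C))):
  1*(2)*conj(1) + 2*(-sqrt(5)/2 - 1/2)*conj(1) + 2*(-1/2 + sqrt(5)/2)*conj(1) + 5*(0)*conj(-1)
  = (2) + (-sqrt(5) - 1) + (-1 + sqrt(5)) + (0)
  = 0.
Dividing by |G| = 10 gives 0/10 = 0, matching the row-orthogonality relation <chi_4, chi_2> = [chi_4 = chi_2].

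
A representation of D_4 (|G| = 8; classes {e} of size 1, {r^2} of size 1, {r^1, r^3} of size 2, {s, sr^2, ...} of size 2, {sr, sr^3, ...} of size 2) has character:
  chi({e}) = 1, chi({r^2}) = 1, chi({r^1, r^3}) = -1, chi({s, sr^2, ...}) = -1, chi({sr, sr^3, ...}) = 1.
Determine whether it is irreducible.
Irreducible: <chi, chi> = 1.

Derivation: <chi, chi> = (1/|G|) sum_C |C| * |chi(C)|^2 = (1/8)[1*|1|^2 + 1*|1|^2 + 2*|-1|^2 + 2*|-1|^2 + 2*|1|^2]
  = (1/8)[(1) + (1) + (2) + (2) + (2)] = 8/8 = 1.
A character is irreducible iff <chi, chi> = 1, so this representation is irreducible.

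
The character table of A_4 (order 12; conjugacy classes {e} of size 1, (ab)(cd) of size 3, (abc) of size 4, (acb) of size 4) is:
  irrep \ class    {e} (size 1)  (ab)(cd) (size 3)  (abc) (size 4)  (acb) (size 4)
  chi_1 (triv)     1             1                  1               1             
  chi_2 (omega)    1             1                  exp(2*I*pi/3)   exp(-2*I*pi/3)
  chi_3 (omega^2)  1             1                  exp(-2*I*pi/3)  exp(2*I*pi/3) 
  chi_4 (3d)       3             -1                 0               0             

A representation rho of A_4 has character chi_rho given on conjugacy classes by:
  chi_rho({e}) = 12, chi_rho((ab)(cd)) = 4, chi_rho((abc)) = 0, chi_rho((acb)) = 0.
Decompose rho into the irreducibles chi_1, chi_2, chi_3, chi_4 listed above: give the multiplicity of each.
Multiplicities: chi_1: 2, chi_2: 2, chi_3: 2, chi_4: 2.

Solution. Use <chi_rho, chi> = (1/|G|) sum_C |C| * chi_rho(C) * conj(chi(C)) with |G| = 12 for each irreducible chi in the table:
  <chi_rho, chi_1> = (1/12)[1*(12)*conj(1) + 3*(4)*conj(1) + 4*(0)*conj(1) + 4*(0)*conj(1)]
      = (1/12)[(12) + (12) + (0) + (0)] = 24/12 = 2
  <chi_rho, chi_2> = (1/12)[1*(12)*conj(1) + 3*(4)*conj(1) + 4*(0)*conj(exp(2*I*pi/3)) + 4*(0)*conj(exp(-2*I*pi/3))]
      = (1/12)[(12) + (12) + (0) + (0)] = 24/12 = 2
  <chi_rho, chi_3> = (1/12)[1*(12)*conj(1) + 3*(4)*conj(1) + 4*(0)*conj(exp(-2*I*pi/3)) + 4*(0)*conj(exp(2*I*pi/3))]
      = (1/12)[(12) + (12) + (0) + (0)] = 24/12 = 2
  <chi_rho, chi_4> = (1/12)[1*(12)*conj(3) + 3*(4)*conj(-1) + 4*(0)*conj(0) + 4*(0)*conj(0)]
      = (1/12)[(36) + (-12) + (0) + (0)] = 24/12 = 2
(Exp terms are combined using exp(i*s)*conj(exp(i*t)) = exp(i*(s-t)), and sums of them are collapsed using the identity that for every m > 1 the m distinct m-th roots of unity sum to 0, e.g. 1 + exp(2*I*pi/3) + exp(-2*I*pi/3) = 0.)
Dimension check: dim(rho) = sum (mult * dim) = 2*1 + 2*1 + 2*1 + 2*3 = 12 = chi_rho(e) = 12.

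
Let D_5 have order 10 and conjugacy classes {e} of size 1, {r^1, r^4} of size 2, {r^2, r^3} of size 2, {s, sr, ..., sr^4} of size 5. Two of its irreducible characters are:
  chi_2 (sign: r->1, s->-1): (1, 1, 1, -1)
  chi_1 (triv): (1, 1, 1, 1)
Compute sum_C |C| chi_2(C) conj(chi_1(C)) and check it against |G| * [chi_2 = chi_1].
Sum = 0; so <chi_2, chi_1> = 0 (distinct irreducibles are orthogonal).

Derivation: Compute term by term over conjugacy classes (|C| * chi_2(C) * conj(chi_1(C))):
  1*(1)*conj(1) + 2*(1)*conj(1) + 2*(1)*conj(1) + 5*(-1)*conj(1)
  = (1) + (2) + (2) + (-5)
  = 0.
Dividing by |G| = 10 gives 0/10 = 0, matching the row-orthogonality relation <chi_2, chi_1> = [chi_2 = chi_1].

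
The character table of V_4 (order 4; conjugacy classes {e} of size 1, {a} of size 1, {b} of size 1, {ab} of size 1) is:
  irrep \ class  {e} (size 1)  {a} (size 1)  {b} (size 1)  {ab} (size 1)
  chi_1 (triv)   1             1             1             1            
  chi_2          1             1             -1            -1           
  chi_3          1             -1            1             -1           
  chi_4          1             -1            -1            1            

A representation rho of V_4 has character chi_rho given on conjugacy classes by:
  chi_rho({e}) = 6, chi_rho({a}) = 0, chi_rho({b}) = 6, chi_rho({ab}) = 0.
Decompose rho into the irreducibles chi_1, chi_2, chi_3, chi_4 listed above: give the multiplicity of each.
Multiplicities: chi_1: 3, chi_2: 0, chi_3: 3, chi_4: 0.

Use <chi_rho, chi> = (1/|G|) sum_C |C| * chi_rho(C) * conj(chi(C)) with |G| = 4 for each irreducible chi in the table:
  <chi_rho, chi_1> = (1/4)[1*(6)*conj(1) + 1*(0)*conj(1) + 1*(6)*conj(1) + 1*(0)*conj(1)]
      = (1/4)[(6) + (0) + (6) + (0)] = 12/4 = 3
  <chi_rho, chi_2> = (1/4)[1*(6)*conj(1) + 1*(0)*conj(1) + 1*(6)*conj(-1) + 1*(0)*conj(-1)]
      = (1/4)[(6) + (0) + (-6) + (0)] = 0/4 = 0
  <chi_rho, chi_3> = (1/4)[1*(6)*conj(1) + 1*(0)*conj(-1) + 1*(6)*conj(1) + 1*(0)*conj(-1)]
      = (1/4)[(6) + (0) + (6) + (0)] = 12/4 = 3
  <chi_rho, chi_4> = (1/4)[1*(6)*conj(1) + 1*(0)*conj(-1) + 1*(6)*conj(-1) + 1*(0)*conj(1)]
      = (1/4)[(6) + (0) + (-6) + (0)] = 0/4 = 0
Dimension check: dim(rho) = sum (mult * dim) = 3*1 + 0*1 + 3*1 + 0*1 = 6 = chi_rho(e) = 6.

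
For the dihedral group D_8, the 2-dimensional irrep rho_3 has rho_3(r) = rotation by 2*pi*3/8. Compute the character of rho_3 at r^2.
chi_{rho_3}(r^2) = 2*cos(2*pi*3*2/8) = 0

rho_3(r^2) is rotation by angle 2*pi*3*2/8, whose trace is 2*cos(2*pi*3*2/8) = 0.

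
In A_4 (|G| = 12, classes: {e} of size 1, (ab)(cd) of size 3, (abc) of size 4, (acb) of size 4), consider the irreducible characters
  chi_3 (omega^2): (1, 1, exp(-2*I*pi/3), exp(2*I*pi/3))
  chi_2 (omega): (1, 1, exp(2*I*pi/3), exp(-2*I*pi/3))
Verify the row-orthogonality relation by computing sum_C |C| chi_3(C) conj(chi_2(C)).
Sum = 0; so <chi_3, chi_2> = 0 (distinct irreducibles are orthogonal).

Solution. Compute term by term over conjugacy classes (|C| * chi_3(C) * conj(chi_2(C))):
  1*(1)*conj(1) + 3*(1)*conj(1) + 4*(exp(-2*I*pi/3))*conj(exp(2*I*pi/3)) + 4*(exp(2*I*pi/3))*conj(exp(-2*I*pi/3))
  = (1) + (3) + (4*exp(2*I*pi/3)) + (4*exp(-2*I*pi/3))
  = 0.
(Exp terms are combined using exp(i*s)*conj(exp(i*t)) = exp(i*(s-t)), and sums of them are collapsed using the identity that for every m > 1 the m distinct m-th roots of unity sum to 0, e.g. 1 + exp(2*I*pi/3) + exp(-2*I*pi/3) = 0.)
Dividing by |G| = 12 gives 0/12 = 0, matching the row-orthogonality relation <chi_3, chi_2> = [chi_3 = chi_2].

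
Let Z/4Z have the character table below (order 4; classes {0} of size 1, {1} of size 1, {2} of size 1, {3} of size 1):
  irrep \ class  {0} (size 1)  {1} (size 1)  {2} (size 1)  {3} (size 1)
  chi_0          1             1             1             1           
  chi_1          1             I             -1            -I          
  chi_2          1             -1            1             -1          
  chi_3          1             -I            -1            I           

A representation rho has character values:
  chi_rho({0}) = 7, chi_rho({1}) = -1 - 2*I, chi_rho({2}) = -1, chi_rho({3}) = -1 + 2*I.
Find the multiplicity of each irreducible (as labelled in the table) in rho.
Multiplicities: chi_0: 1, chi_1: 1, chi_2: 2, chi_3: 3.

Proof sketch: Use <chi_rho, chi> = (1/|G|) sum_C |C| * chi_rho(C) * conj(chi(C)) with |G| = 4 for each irreducible chi in the table:
  <chi_rho, chi_0> = (1/4)[1*(7)*conj(1) + 1*(-1 - 2*I)*conj(1) + 1*(-1)*conj(1) + 1*(-1 + 2*I)*conj(1)]
      = (1/4)[(7) + (-1 - 2*I) + (-1) + (-1 + 2*I)] = 4/4 = 1
  <chi_rho, chi_1> = (1/4)[1*(7)*conj(1) + 1*(-1 - 2*I)*conj(I) + 1*(-1)*conj(-1) + 1*(-1 + 2*I)*conj(-I)]
      = (1/4)[(7) + (-2 + I) + (1) + (-2 - I)] = 4/4 = 1
  <chi_rho, chi_2> = (1/4)[1*(7)*conj(1) + 1*(-1 - 2*I)*conj(-1) + 1*(-1)*conj(1) + 1*(-1 + 2*I)*conj(-1)]
      = (1/4)[(7) + (1 + 2*I) + (-1) + (1 - 2*I)] = 8/4 = 2
  <chi_rho, chi_3> = (1/4)[1*(7)*conj(1) + 1*(-1 - 2*I)*conj(-I) + 1*(-1)*conj(-1) + 1*(-1 + 2*I)*conj(I)]
      = (1/4)[(7) + (2 - I) + (1) + (2 + I)] = 12/4 = 3
(Exp terms are combined using exp(i*s)*conj(exp(i*t)) = exp(i*(s-t)), and sums of them are collapsed using the identity that for every m > 1 the m distinct m-th roots of unity sum to 0, e.g. 1 + exp(2*I*pi/3) + exp(-2*I*pi/3) = 0.)
Dimension check: dim(rho) = sum (mult * dim) = 1*1 + 1*1 + 2*1 + 3*1 = 7 = chi_rho(e) = 7.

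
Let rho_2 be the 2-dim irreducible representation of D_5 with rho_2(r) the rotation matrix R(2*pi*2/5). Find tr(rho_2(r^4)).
chi_{rho_2}(r^4) = 2*cos(2*pi*2*4/5) = -sqrt(5)/2 - 1/2

Working: rho_2(r^4) is rotation by angle 2*pi*2*4/5, whose trace is 2*cos(2*pi*2*4/5) = -sqrt(5)/2 - 1/2.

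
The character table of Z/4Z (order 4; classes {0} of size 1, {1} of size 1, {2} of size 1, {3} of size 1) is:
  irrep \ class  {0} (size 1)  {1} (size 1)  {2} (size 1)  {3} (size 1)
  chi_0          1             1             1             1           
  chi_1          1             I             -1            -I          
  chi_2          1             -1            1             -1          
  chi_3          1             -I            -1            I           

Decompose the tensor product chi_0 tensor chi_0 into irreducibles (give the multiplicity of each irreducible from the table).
chi_0 tensor chi_0 = chi_0 (all other irreducibles have multiplicity 0).

Proof sketch: The character of a tensor product is the pointwise product (chi_0 * chi_0)(C) = chi_0(C) * chi_0(C):
  {0}: (1)*(1), {1}: (1)*(1), {2}: (1)*(1), {3}: (1)*(1)
so (chi_0 * chi_0) takes values
  {0} -> 1, {1} -> 1, {2} -> 1, {3} -> 1.
Now take the inner product of this character with each irreducible chi from the table, <chi_0*chi_0, chi> = (1/4) sum_C |C| (chi_0*chi_0)(C) conj(chi(C)):
  <chi_0*chi_0, chi_0> = (1/4)[1*(1)*conj(1) + 1*(1)*conj(1) + 1*(1)*conj(1) + 1*(1)*conj(1)]
      = (1/4)[(1) + (1) + (1) + (1)] = 4/4 = 1
  <chi_0*chi_0, chi_1> = (1/4)[1*(1)*conj(1) + 1*(1)*conj(I) + 1*(1)*conj(-1) + 1*(1)*conj(-I)]
      = (1/4)[(1) + (-I) + (-1) + (I)] = 0/4 = 0
  <chi_0*chi_0, chi_2> = (1/4)[1*(1)*conj(1) + 1*(1)*conj(-1) + 1*(1)*conj(1) + 1*(1)*conj(-1)]
      = (1/4)[(1) + (-1) + (1) + (-1)] = 0/4 = 0
  <chi_0*chi_0, chi_3> = (1/4)[1*(1)*conj(1) + 1*(1)*conj(-I) + 1*(1)*conj(-1) + 1*(1)*conj(I)]
      = (1/4)[(1) + (I) + (-1) + (-I)] = 0/4 = 0
(Exp terms are combined using exp(i*s)*conj(exp(i*t)) = exp(i*(s-t)), and sums of them are collapsed using the identity that for every m > 1 the m distinct m-th roots of unity sum to 0, e.g. 1 + exp(2*I*pi/3) + exp(-2*I*pi/3) = 0.)
Hence the multiplicities are chi_0: 1. Dimension check: dim(chi_0)*dim(chi_0) = 1*1 = 1 and sum (mult * dim) = 1*1 = 1.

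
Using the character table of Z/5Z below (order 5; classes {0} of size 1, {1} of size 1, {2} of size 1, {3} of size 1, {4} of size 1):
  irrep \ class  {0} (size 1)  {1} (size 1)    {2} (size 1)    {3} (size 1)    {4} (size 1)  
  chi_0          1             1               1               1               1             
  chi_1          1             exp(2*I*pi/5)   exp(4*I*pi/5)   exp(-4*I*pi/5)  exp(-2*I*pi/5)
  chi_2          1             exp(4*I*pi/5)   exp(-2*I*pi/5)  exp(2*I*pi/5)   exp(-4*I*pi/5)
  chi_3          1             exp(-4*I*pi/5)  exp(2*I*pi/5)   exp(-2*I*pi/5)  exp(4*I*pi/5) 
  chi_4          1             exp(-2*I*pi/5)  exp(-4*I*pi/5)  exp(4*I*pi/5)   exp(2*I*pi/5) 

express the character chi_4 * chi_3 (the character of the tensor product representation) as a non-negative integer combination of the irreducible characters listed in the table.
chi_4 tensor chi_3 = chi_2 (all other irreducibles have multiplicity 0).

Solution. The character of a tensor product is the pointwise product (chi_4 * chi_3)(C) = chi_4(C) * chi_3(C):
  {0}: (1)*(1), {1}: (exp(-2*I*pi/5))*(exp(-4*I*pi/5)), {2}: (exp(-4*I*pi/5))*(exp(2*I*pi/5)), {3}: (exp(4*I*pi/5))*(exp(-2*I*pi/5)), {4}: (exp(2*I*pi/5))*(exp(4*I*pi/5))
so (chi_4 * chi_3) takes values
  {0} -> 1, {1} -> exp(4*I*pi/5), {2} -> exp(-2*I*pi/5), {3} -> exp(2*I*pi/5), {4} -> exp(-4*I*pi/5).
Now take the inner product of this character with each irreducible chi from the table, <chi_4*chi_3, chi> = (1/5) sum_C |C| (chi_4*chi_3)(C) conj(chi(C)):
  <chi_4*chi_3, chi_0> = (1/5)[1*(1)*conj(1) + 1*(exp(4*I*pi/5))*conj(1) + 1*(exp(-2*I*pi/5))*conj(1) + 1*(exp(2*I*pi/5))*conj(1) + 1*(exp(-4*I*pi/5))*conj(1)]
      = (1/5)[(1) + (exp(4*I*pi/5)) + (exp(-2*I*pi/5)) + (exp(2*I*pi/5)) + (exp(-4*I*pi/5))] = 0/5 = 0
  <chi_4*chi_3, chi_1> = (1/5)[1*(1)*conj(1) + 1*(exp(4*I*pi/5))*conj(exp(2*I*pi/5)) + 1*(exp(-2*I*pi/5))*conj(exp(4*I*pi/5)) + 1*(exp(2*I*pi/5))*conj(exp(-4*I*pi/5)) + 1*(exp(-4*I*pi/5))*conj(exp(-2*I*pi/5))]
      = (1/5)[(1) + (exp(2*I*pi/5)) + (exp(4*I*pi/5)) + (exp(-4*I*pi/5)) + (exp(-2*I*pi/5))] = 0/5 = 0
  <chi_4*chi_3, chi_2> = (1/5)[1*(1)*conj(1) + 1*(exp(4*I*pi/5))*conj(exp(4*I*pi/5)) + 1*(exp(-2*I*pi/5))*conj(exp(-2*I*pi/5)) + 1*(exp(2*I*pi/5))*conj(exp(2*I*pi/5)) + 1*(exp(-4*I*pi/5))*conj(exp(-4*I*pi/5))]
      = (1/5)[(1) + (1) + (1) + (1) + (1)] = 5/5 = 1
  <chi_4*chi_3, chi_3> = (1/5)[1*(1)*conj(1) + 1*(exp(4*I*pi/5))*conj(exp(-4*I*pi/5)) + 1*(exp(-2*I*pi/5))*conj(exp(2*I*pi/5)) + 1*(exp(2*I*pi/5))*conj(exp(-2*I*pi/5)) + 1*(exp(-4*I*pi/5))*conj(exp(4*I*pi/5))]
      = (1/5)[(1) + (exp(-2*I*pi/5)) + (exp(-4*I*pi/5)) + (exp(4*I*pi/5)) + (exp(2*I*pi/5))] = 0/5 = 0
  <chi_4*chi_3, chi_4> = (1/5)[1*(1)*conj(1) + 1*(exp(4*I*pi/5))*conj(exp(-2*I*pi/5)) + 1*(exp(-2*I*pi/5))*conj(exp(-4*I*pi/5)) + 1*(exp(2*I*pi/5))*conj(exp(4*I*pi/5)) + 1*(exp(-4*I*pi/5))*conj(exp(2*I*pi/5))]
      = (1/5)[(1) + (exp(-4*I*pi/5)) + (exp(2*I*pi/5)) + (exp(-2*I*pi/5)) + (exp(4*I*pi/5))] = 0/5 = 0
(Exp terms are combined using exp(i*s)*conj(exp(i*t)) = exp(i*(s-t)), and sums of them are collapsed using the identity that for every m > 1 the m distinct m-th roots of unity sum to 0, e.g. 1 + exp(2*I*pi/3) + exp(-2*I*pi/3) = 0.)
Hence the multiplicities are chi_2: 1. Dimension check: dim(chi_4)*dim(chi_3) = 1*1 = 1 and sum (mult * dim) = 1*1 = 1.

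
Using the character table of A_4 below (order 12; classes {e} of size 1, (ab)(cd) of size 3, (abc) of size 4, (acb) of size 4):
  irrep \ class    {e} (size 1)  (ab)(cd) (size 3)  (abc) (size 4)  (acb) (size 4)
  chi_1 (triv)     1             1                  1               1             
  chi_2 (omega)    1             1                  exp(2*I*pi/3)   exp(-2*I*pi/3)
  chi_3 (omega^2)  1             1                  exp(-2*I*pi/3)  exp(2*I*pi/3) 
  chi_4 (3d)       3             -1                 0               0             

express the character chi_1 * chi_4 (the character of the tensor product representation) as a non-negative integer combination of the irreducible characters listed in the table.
chi_1 tensor chi_4 = chi_4 (all other irreducibles have multiplicity 0).

Proof sketch: The character of a tensor product is the pointwise product (chi_1 * chi_4)(C) = chi_1(C) * chi_4(C):
  {e}: (1)*(3), (ab)(cd): (1)*(-1), (abc): (1)*(0), (acb): (1)*(0)
so (chi_1 * chi_4) takes values
  {e} -> 3, (ab)(cd) -> -1, (abc) -> 0, (acb) -> 0.
Now take the inner product of this character with each irreducible chi from the table, <chi_1*chi_4, chi> = (1/12) sum_C |C| (chi_1*chi_4)(C) conj(chi(C)):
  <chi_1*chi_4, chi_1> = (1/12)[1*(3)*conj(1) + 3*(-1)*conj(1) + 4*(0)*conj(1) + 4*(0)*conj(1)]
      = (1/12)[(3) + (-3) + (0) + (0)] = 0/12 = 0
  <chi_1*chi_4, chi_2> = (1/12)[1*(3)*conj(1) + 3*(-1)*conj(1) + 4*(0)*conj(exp(2*I*pi/3)) + 4*(0)*conj(exp(-2*I*pi/3))]
      = (1/12)[(3) + (-3) + (0) + (0)] = 0/12 = 0
  <chi_1*chi_4, chi_3> = (1/12)[1*(3)*conj(1) + 3*(-1)*conj(1) + 4*(0)*conj(exp(-2*I*pi/3)) + 4*(0)*conj(exp(2*I*pi/3))]
      = (1/12)[(3) + (-3) + (0) + (0)] = 0/12 = 0
  <chi_1*chi_4, chi_4> = (1/12)[1*(3)*conj(3) + 3*(-1)*conj(-1) + 4*(0)*conj(0) + 4*(0)*conj(0)]
      = (1/12)[(9) + (3) + (0) + (0)] = 12/12 = 1
(Exp terms are combined using exp(i*s)*conj(exp(i*t)) = exp(i*(s-t)), and sums of them are collapsed using the identity that for every m > 1 the m distinct m-th roots of unity sum to 0, e.g. 1 + exp(2*I*pi/3) + exp(-2*I*pi/3) = 0.)
Hence the multiplicities are chi_4: 1. Dimension check: dim(chi_1)*dim(chi_4) = 1*3 = 3 and sum (mult * dim) = 1*3 = 3.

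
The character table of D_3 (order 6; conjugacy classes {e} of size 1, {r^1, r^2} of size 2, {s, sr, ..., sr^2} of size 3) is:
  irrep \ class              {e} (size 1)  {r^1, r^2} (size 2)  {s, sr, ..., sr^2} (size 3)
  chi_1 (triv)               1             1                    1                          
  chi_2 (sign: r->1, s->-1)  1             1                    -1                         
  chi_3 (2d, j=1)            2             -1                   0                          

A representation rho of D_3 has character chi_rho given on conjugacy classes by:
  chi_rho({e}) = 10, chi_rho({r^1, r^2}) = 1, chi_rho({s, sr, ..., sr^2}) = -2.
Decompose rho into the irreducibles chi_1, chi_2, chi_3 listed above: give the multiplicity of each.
Multiplicities: chi_1: 1, chi_2: 3, chi_3: 3.

Explanation: Use <chi_rho, chi> = (1/|G|) sum_C |C| * chi_rho(C) * conj(chi(C)) with |G| = 6 for each irreducible chi in the table:
  <chi_rho, chi_1> = (1/6)[1*(10)*conj(1) + 2*(1)*conj(1) + 3*(-2)*conj(1)]
      = (1/6)[(10) + (2) + (-6)] = 6/6 = 1
  <chi_rho, chi_2> = (1/6)[1*(10)*conj(1) + 2*(1)*conj(1) + 3*(-2)*conj(-1)]
      = (1/6)[(10) + (2) + (6)] = 18/6 = 3
  <chi_rho, chi_3> = (1/6)[1*(10)*conj(2) + 2*(1)*conj(-1) + 3*(-2)*conj(0)]
      = (1/6)[(20) + (-2) + (0)] = 18/6 = 3
Dimension check: dim(rho) = sum (mult * dim) = 1*1 + 3*1 + 3*2 = 10 = chi_rho(e) = 10.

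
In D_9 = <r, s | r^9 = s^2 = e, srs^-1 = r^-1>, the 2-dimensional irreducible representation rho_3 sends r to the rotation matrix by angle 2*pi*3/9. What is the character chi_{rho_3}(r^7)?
chi_{rho_3}(r^7) = 2*cos(2*pi*3*7/9) = -1

Argument: rho_3(r^7) is rotation by angle 2*pi*3*7/9, whose trace is 2*cos(2*pi*3*7/9) = -1.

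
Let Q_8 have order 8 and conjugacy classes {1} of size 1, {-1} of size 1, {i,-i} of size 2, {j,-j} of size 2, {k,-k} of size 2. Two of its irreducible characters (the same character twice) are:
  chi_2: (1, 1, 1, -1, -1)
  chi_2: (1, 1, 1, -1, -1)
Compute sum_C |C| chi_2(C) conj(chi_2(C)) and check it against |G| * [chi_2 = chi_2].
Sum = 8 = |G| = 8; so <chi_2, chi_2> = 1 (norm-1 confirms irreducibility).

Derivation: Compute term by term over conjugacy classes (|C| * chi_2(C) * conj(chi_2(C))):
  1*(1)*conj(1) + 1*(1)*conj(1) + 2*(1)*conj(1) + 2*(-1)*conj(-1) + 2*(-1)*conj(-1)
  = (1) + (1) + (2) + (2) + (2)
  = 8.
Dividing by |G| = 8 gives 8/8 = 1, matching the row-orthogonality relation <chi_2, chi_2> = [chi_2 = chi_2].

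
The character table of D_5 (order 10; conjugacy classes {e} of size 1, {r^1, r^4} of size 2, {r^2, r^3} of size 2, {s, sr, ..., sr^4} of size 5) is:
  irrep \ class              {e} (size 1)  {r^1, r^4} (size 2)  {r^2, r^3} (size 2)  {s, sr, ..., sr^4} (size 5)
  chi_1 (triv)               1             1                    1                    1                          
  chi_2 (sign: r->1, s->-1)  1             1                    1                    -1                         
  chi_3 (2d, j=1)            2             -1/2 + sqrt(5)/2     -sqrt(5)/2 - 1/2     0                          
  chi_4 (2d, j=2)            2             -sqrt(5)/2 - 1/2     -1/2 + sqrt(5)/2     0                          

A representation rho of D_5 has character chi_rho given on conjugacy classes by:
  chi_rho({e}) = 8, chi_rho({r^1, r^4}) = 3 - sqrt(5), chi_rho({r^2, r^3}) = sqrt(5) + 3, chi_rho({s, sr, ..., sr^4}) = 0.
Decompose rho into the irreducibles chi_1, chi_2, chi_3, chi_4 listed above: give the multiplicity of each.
Multiplicities: chi_1: 2, chi_2: 2, chi_3: 0, chi_4: 2.

Justification: Use <chi_rho, chi> = (1/|G|) sum_C |C| * chi_rho(C) * conj(chi(C)) with |G| = 10 for each irreducible chi in the table:
  <chi_rho, chi_1> = (1/10)[1*(8)*conj(1) + 2*(3 - sqrt(5))*conj(1) + 2*(sqrt(5) + 3)*conj(1) + 5*(0)*conj(1)]
      = (1/10)[(8) + (6 - 2*sqrt(5)) + (2*sqrt(5) + 6) + (0)] = 20/10 = 2
  <chi_rho, chi_2> = (1/10)[1*(8)*conj(1) + 2*(3 - sqrt(5))*conj(1) + 2*(sqrt(5) + 3)*conj(1) + 5*(0)*conj(-1)]
      = (1/10)[(8) + (6 - 2*sqrt(5)) + (2*sqrt(5) + 6) + (0)] = 20/10 = 2
  <chi_rho, chi_3> = (1/10)[1*(8)*conj(2) + 2*(3 - sqrt(5))*conj(-1/2 + sqrt(5)/2) + 2*(sqrt(5) + 3)*conj(-sqrt(5)/2 - 1/2) + 5*(0)*conj(0)]
      = (1/10)[(16) + (-8 + 4*sqrt(5)) + (-4*sqrt(5) - 8) + (0)] = 0/10 = 0
  <chi_rho, chi_4> = (1/10)[1*(8)*conj(2) + 2*(3 - sqrt(5))*conj(-sqrt(5)/2 - 1/2) + 2*(sqrt(5) + 3)*conj(-1/2 + sqrt(5)/2) + 5*(0)*conj(0)]
      = (1/10)[(16) + (2 - 2*sqrt(5)) + (2 + 2*sqrt(5)) + (0)] = 20/10 = 2
Dimension check: dim(rho) = sum (mult * dim) = 2*1 + 2*1 + 0*2 + 2*2 = 8 = chi_rho(e) = 8.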